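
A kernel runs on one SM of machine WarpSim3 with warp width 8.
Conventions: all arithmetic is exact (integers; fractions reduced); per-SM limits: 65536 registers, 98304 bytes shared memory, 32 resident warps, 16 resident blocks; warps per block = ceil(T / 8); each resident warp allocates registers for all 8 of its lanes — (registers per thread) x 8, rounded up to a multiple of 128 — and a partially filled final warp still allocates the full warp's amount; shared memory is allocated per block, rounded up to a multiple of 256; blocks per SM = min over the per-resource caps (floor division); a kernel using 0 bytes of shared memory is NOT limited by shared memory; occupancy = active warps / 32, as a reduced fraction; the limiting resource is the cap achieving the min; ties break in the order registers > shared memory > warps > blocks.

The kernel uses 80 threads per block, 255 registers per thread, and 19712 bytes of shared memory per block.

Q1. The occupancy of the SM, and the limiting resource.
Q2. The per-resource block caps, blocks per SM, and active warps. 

Answer: occupancy 15/16, limited by registers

registers: 3 blocks
shared memory: 4 blocks
warps: 3 blocks
blocks: 16 blocks

Answer: 3 blocks, 30 active warps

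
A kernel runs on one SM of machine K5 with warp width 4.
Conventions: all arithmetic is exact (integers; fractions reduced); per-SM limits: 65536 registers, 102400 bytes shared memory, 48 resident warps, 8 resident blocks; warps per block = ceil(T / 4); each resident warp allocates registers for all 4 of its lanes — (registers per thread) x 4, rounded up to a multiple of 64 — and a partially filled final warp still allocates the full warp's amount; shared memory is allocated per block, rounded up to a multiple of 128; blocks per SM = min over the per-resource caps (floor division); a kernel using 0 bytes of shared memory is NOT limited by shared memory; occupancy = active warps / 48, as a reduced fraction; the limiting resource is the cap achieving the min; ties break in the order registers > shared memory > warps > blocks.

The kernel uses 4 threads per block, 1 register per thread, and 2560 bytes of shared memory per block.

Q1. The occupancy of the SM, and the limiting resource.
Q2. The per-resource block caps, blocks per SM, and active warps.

Answer: occupancy 1/6, limited by blocks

registers: 1024 blocks
shared memory: 40 blocks
warps: 48 blocks
blocks: 8 blocks

Answer: 8 blocks, 8 active warps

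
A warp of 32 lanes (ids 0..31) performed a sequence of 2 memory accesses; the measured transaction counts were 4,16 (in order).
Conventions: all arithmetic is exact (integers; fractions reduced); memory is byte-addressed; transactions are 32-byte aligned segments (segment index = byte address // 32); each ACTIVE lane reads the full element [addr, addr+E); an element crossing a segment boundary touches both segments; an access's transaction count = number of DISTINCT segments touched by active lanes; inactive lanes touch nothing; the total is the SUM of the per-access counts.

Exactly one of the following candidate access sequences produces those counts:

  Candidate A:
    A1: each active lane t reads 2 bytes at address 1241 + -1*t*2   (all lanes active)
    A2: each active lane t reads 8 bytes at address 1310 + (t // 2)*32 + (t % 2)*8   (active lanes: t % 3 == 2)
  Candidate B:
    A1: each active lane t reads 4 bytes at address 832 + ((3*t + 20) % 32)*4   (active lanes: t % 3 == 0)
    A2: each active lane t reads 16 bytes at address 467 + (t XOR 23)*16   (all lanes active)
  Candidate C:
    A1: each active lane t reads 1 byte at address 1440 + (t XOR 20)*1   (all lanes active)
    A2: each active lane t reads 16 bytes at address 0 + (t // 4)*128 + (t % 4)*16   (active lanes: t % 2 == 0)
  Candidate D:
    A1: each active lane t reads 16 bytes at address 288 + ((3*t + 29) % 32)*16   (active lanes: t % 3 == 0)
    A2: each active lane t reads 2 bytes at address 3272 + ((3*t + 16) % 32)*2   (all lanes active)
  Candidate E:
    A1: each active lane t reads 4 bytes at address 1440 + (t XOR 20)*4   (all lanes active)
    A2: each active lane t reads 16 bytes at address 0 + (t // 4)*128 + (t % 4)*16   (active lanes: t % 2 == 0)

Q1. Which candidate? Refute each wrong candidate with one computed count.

A: A1 gives 3 transactions, not 4
B: A2 gives 17 transactions, not 16
C: A1 gives 1 transaction, not 4
D: A1 gives 9 transactions, not 4
E: all counts match (4,16)

Answer: E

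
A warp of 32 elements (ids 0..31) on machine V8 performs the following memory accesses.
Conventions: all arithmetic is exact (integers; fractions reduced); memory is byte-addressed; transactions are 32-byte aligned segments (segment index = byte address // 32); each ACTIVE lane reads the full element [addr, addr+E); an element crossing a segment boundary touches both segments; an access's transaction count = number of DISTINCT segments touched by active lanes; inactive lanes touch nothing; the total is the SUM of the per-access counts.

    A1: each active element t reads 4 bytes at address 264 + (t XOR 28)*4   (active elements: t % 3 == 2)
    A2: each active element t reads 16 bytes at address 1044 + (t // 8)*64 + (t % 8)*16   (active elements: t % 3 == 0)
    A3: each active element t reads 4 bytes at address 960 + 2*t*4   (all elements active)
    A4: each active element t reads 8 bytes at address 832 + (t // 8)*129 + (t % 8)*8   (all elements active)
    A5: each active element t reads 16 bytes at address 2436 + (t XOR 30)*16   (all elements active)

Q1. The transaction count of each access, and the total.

A1: 5 transactions
A2: 11 transactions
A3: 8 transactions
A4: 11 transactions
A5: 17 transactions

Answer: 5,11,8,11,17; total 52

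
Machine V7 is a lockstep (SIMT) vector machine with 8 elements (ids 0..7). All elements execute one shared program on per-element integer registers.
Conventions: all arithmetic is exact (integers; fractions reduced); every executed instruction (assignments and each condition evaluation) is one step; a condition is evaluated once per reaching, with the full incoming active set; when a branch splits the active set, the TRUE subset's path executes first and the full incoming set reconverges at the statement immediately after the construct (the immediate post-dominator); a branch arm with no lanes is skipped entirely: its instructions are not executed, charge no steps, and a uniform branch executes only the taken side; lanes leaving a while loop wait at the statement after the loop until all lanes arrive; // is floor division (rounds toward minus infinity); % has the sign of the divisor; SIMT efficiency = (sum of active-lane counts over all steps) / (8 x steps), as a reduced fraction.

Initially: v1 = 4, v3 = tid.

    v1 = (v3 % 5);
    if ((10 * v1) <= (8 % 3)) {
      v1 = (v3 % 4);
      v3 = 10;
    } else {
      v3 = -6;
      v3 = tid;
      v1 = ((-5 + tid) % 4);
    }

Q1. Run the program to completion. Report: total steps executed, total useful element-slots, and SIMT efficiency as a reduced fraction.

Answer: 7 steps, 38 useful, 19/28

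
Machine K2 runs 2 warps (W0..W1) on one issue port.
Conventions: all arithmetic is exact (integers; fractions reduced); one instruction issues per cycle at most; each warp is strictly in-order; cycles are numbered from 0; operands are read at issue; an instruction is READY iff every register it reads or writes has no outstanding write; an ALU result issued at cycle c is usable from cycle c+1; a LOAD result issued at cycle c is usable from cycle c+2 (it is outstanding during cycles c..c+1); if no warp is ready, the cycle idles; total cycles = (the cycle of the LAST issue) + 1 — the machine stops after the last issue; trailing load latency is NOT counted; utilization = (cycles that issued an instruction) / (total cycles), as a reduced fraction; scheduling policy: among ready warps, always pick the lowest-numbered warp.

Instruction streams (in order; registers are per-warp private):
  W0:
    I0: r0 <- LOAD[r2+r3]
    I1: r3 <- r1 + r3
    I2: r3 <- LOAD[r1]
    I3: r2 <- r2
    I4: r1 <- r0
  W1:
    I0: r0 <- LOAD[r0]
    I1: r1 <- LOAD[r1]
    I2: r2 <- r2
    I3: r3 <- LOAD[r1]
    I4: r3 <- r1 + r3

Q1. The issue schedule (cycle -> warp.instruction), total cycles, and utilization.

cycle 0: W0.I0
cycle 1: W0.I1
cycle 2: W0.I2
cycle 3: W0.I3
cycle 4: W0.I4
cycle 5: W1.I0
cycle 6: W1.I1
cycle 7: W1.I2
cycle 8: W1.I3
cycle 9: idle
cycle 10: W1.I4

Answer: 11 cycles, utilization 10/11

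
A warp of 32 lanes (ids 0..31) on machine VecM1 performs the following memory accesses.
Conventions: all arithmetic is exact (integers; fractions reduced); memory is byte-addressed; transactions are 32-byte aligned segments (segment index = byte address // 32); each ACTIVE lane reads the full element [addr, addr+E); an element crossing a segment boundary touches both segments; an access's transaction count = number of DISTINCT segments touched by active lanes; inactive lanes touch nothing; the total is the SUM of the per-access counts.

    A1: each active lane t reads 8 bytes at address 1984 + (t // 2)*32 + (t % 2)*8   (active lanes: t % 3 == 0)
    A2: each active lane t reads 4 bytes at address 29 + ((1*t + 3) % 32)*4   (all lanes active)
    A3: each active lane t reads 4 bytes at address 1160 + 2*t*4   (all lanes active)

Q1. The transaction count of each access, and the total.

A1: 11 transactions
A2: 5 transactions
A3: 9 transactions

Answer: 11,5,9; total 25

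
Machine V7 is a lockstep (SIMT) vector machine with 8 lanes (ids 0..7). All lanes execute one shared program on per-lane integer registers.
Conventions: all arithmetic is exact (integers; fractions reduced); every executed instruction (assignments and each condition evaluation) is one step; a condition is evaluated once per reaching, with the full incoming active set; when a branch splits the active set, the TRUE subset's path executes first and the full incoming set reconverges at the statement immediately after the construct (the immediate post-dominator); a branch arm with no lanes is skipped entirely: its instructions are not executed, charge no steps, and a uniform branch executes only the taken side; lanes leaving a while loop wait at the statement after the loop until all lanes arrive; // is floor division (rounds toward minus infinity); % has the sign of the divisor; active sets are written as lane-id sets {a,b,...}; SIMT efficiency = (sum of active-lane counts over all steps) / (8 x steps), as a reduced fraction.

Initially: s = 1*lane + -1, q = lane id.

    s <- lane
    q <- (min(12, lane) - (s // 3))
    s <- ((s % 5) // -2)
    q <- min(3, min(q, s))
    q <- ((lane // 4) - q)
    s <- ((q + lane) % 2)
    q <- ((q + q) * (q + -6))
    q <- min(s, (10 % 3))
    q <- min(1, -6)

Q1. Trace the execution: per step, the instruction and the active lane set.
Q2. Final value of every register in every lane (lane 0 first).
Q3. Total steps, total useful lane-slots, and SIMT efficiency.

step 0: s <- lane                    {0,1,2,3,4,5,6,7}
step 1: q <- (min(12, lane) - (s // 3)) {0,1,2,3,4,5,6,7}
step 2: s <- ((s % 5) // -2)         {0,1,2,3,4,5,6,7}
step 3: q <- min(3, min(q, s))       {0,1,2,3,4,5,6,7}
step 4: q <- ((lane // 4) - q)       {0,1,2,3,4,5,6,7}
step 5: s <- ((q + lane) % 2)        {0,1,2,3,4,5,6,7}
step 6: q <- ((q + q) * (q + -6))    {0,1,2,3,4,5,6,7}
step 7: q <- min(s, (10 % 3))        {0,1,2,3,4,5,6,7}
step 8: q <- min(1, -6)              {0,1,2,3,4,5,6,7}

Answer: 9 steps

s: 0,0,1,1,1,0,0,1
q: -6,-6,-6,-6,-6,-6,-6,-6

steps = 9; useful = 72; efficiency = 72/72 = 1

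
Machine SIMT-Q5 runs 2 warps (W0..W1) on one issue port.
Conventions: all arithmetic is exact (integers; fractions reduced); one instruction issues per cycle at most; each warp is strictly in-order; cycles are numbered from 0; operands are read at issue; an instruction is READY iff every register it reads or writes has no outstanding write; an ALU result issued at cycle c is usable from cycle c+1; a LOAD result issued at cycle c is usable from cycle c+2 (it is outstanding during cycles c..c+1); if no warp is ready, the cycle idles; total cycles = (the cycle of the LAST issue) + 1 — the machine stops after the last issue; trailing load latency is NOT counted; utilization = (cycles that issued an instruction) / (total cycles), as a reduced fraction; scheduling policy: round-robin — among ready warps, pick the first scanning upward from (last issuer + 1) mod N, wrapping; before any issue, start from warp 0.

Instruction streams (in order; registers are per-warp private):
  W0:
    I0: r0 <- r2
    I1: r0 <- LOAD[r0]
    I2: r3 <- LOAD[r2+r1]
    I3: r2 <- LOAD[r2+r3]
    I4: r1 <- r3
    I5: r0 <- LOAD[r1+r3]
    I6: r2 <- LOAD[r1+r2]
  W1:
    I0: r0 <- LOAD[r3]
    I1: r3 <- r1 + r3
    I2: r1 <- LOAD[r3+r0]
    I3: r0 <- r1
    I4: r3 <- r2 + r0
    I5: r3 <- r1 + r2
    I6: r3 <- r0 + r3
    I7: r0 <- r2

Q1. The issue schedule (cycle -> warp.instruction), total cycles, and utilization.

cycle 0: W0.I0
cycle 1: W1.I0
cycle 2: W0.I1
cycle 3: W1.I1
cycle 4: W0.I2
cycle 5: W1.I2
cycle 6: W0.I3
cycle 7: W1.I3
cycle 8: W0.I4
cycle 9: W1.I4
cycle 10: W0.I5
cycle 11: W1.I5
cycle 12: W0.I6
cycle 13: W1.I6
cycle 14: W1.I7

Answer: 15 cycles, utilization 1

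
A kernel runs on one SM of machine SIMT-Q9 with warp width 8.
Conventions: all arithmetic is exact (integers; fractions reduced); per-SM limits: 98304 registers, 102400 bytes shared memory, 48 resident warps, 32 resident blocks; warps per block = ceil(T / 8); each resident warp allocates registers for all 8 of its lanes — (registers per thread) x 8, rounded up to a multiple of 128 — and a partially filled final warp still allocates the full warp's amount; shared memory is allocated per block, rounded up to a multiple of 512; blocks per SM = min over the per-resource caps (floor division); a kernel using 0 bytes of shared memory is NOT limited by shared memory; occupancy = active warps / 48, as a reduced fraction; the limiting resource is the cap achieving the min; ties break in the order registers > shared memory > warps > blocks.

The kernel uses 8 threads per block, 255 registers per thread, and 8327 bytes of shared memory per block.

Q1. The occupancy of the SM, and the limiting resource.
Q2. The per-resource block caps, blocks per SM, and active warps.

Answer: occupancy 11/48, limited by shared memory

registers: 48 blocks
shared memory: 11 blocks
warps: 48 blocks
blocks: 32 blocks

Answer: 11 blocks, 11 active warps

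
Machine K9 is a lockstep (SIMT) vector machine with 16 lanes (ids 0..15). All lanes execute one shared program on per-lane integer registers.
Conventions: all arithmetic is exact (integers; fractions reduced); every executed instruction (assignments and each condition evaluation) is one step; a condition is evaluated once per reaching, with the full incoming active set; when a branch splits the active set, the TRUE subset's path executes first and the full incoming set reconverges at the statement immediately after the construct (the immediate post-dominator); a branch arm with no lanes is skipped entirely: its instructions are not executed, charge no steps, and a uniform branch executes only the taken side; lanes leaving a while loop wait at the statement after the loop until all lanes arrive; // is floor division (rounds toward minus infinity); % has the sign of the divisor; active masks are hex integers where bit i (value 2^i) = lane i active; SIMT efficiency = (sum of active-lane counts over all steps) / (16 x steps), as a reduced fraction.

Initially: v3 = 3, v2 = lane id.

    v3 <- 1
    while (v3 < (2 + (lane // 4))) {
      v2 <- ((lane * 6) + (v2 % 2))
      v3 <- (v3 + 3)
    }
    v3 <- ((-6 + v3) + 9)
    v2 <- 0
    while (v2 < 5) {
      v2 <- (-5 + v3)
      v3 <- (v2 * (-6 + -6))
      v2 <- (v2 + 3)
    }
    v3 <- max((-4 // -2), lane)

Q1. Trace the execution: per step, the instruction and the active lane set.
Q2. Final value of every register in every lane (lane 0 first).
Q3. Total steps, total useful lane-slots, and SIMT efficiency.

step 0: v3 <- 1                      0xffff
step 1: eval (v3 < (2 + (lane // 4))) 0xffff
step 2: v2 <- ((lane * 6) + (v2 % 2)) 0xffff
step 3: v3 <- (v3 + 3)               0xffff
step 4: eval (v3 < (2 + (lane // 4))) 0xffff
step 5: v2 <- ((lane * 6) + (v2 % 2)) 0xf000
step 6: v3 <- (v3 + 3)               0xf000
step 7: eval (v3 < (2 + (lane // 4))) 0xf000
step 8: v3 <- ((-6 + v3) + 9)        0xffff
step 9: v2 <- 0                      0xffff
step 10: eval (v2 < 5)                0xffff
step 11: v2 <- (-5 + v3)              0xffff
step 12: v3 <- (v2 * (-6 + -6))       0xffff
step 13: v2 <- (v2 + 3)               0xffff
step 14: eval (v2 < 5)                0xffff
step 15: v3 <- max((-4 // -2), lane)  0xffff

Answer: 16 steps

v3: 2,2,2,3,4,5,6,7,8,9,10,11,12,13,14,15
v2: 5,5,5,5,5,5,5,5,5,5,5,5,8,8,8,8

steps = 16; useful = 220; efficiency = 220/256 = 55/64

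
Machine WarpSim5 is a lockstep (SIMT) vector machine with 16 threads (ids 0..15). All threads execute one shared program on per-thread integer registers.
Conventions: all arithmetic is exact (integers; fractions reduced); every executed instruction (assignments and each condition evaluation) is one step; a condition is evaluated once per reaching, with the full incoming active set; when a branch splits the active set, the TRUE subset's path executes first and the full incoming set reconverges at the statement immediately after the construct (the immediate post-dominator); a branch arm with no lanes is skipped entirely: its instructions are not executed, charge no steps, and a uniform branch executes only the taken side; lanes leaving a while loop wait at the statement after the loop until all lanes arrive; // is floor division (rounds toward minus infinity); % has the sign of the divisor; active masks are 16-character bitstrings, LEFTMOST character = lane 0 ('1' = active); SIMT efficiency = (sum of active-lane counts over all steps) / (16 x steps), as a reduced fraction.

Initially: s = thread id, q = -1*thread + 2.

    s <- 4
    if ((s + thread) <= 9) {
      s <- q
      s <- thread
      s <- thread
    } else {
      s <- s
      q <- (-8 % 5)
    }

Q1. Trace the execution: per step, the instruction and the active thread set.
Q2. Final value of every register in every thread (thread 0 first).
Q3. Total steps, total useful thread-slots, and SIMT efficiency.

step 0: s <- 4                       1111111111111111
step 1: eval ((s + thread) <= 9)     1111111111111111
step 2: s <- q                       1111110000000000
step 3: s <- thread                  1111110000000000
step 4: s <- thread                  1111110000000000
step 5: s <- s                       0000001111111111
step 6: q <- (-8 % 5)                0000001111111111

Answer: 7 steps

s: 0,1,2,3,4,5,4,4,4,4,4,4,4,4,4,4
q: 2,1,0,-1,-2,-3,2,2,2,2,2,2,2,2,2,2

steps = 7; useful = 70; efficiency = 70/112 = 5/8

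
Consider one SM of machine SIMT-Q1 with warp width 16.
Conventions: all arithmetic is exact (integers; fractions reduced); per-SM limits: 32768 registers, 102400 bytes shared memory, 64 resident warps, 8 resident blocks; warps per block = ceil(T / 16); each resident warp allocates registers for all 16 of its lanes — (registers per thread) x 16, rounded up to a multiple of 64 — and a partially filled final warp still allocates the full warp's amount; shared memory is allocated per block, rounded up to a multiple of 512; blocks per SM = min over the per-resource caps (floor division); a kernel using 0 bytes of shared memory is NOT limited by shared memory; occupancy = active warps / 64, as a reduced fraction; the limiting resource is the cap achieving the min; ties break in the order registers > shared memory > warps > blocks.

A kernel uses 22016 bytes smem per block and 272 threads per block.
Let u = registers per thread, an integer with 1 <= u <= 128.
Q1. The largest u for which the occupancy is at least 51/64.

Answer: u = 40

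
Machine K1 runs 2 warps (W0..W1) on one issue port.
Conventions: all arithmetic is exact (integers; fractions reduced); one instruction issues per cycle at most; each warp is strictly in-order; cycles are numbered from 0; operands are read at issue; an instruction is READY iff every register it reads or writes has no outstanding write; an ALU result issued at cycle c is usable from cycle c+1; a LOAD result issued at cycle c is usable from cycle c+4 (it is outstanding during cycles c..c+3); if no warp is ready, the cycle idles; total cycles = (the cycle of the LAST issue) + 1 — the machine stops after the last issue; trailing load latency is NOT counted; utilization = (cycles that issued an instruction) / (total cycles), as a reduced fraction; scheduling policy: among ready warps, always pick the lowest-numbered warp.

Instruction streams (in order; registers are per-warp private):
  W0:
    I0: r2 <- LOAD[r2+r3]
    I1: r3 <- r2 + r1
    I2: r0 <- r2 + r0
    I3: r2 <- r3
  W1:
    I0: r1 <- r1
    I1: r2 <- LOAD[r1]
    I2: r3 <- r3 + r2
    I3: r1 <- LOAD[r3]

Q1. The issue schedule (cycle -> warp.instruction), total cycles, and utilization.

cycle 0: W0.I0
cycle 1: W1.I0
cycle 2: W1.I1
cycle 3: idle
cycle 4: W0.I1
cycle 5: W0.I2
cycle 6: W0.I3
cycle 7: W1.I2
cycle 8: W1.I3

Answer: 9 cycles, utilization 8/9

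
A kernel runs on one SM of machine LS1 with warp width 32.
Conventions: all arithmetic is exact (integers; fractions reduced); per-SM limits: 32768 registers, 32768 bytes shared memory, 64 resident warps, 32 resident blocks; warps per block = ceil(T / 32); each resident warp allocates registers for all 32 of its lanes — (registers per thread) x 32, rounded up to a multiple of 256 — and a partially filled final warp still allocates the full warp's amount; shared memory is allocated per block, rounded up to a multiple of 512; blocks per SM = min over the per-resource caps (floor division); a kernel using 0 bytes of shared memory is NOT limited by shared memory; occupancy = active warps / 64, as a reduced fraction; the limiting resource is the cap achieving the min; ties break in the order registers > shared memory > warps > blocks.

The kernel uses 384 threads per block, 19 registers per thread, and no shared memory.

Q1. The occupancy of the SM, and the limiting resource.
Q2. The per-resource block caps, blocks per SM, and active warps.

Answer: occupancy 9/16, limited by registers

registers: 3 blocks
shared memory: no limit (kernel uses none)
warps: 5 blocks
blocks: 32 blocks

Answer: 3 blocks, 36 active warps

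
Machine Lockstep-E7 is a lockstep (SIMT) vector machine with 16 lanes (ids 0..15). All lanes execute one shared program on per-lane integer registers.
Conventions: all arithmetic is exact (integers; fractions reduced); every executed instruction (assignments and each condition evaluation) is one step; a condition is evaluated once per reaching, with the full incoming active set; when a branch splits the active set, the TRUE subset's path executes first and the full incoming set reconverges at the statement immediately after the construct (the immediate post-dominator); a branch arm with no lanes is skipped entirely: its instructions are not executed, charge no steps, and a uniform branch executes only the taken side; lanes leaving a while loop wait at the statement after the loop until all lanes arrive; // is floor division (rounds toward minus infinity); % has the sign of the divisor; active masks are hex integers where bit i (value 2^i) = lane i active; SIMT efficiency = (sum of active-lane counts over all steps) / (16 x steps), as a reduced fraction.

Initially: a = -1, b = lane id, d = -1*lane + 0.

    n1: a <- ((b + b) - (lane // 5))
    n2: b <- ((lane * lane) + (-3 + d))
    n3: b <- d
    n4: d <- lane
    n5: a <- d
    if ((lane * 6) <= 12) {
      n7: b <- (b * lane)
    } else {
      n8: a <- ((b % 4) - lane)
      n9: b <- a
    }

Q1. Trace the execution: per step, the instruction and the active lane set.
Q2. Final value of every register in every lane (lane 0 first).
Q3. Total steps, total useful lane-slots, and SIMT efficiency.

step 0: a <- ((b + b) - (lane // 5)) 0xffff
step 1: b <- ((lane * lane) + (-3 + d)) 0xffff
step 2: b <- d                       0xffff
step 3: d <- lane                    0xffff
step 4: a <- d                       0xffff
step 5: eval ((lane * 6) <= 12)      0xffff
step 6: b <- (b * lane)              0x0007
step 7: a <- ((b % 4) - lane)        0xfff8
step 8: b <- a                       0xfff8

Answer: 9 steps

a: 0,1,2,-2,-4,-2,-4,-6,-8,-6,-8,-10,-12,-10,-12,-14
b: 0,-1,-4,-2,-4,-2,-4,-6,-8,-6,-8,-10,-12,-10,-12,-14
d: 0,1,2,3,4,5,6,7,8,9,10,11,12,13,14,15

steps = 9; useful = 125; efficiency = 125/144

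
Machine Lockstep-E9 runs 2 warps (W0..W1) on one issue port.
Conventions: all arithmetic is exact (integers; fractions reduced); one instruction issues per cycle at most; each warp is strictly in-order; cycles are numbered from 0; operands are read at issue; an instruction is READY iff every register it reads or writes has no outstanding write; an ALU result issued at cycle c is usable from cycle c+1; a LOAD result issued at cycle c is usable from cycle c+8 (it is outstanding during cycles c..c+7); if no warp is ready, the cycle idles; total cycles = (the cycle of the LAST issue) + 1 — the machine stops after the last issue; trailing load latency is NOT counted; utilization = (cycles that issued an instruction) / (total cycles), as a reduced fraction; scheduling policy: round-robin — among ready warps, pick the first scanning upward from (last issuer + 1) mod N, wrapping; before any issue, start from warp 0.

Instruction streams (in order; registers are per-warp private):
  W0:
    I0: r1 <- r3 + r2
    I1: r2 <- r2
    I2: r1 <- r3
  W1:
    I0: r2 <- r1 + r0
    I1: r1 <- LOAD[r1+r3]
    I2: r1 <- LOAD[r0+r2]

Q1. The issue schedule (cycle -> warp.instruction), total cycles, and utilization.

cycle 0: W0.I0
cycle 1: W1.I0
cycle 2: W0.I1
cycle 3: W1.I1
cycle 4: W0.I2
cycle 5: idle
cycle 6: idle
cycle 7: idle
cycle 8: idle
cycle 9: idle
cycle 10: idle
cycle 11: W1.I2

Answer: 12 cycles, utilization 1/2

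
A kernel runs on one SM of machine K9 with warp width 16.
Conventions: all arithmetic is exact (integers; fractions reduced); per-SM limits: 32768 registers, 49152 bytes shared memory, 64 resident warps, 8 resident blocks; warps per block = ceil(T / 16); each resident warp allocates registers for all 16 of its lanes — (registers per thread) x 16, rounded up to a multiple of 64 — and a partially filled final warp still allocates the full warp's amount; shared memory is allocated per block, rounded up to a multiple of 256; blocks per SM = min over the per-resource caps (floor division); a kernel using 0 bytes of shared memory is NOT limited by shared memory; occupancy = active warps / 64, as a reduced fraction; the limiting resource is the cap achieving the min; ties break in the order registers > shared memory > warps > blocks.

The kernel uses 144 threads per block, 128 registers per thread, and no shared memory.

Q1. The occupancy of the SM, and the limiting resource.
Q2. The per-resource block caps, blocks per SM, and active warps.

Answer: occupancy 9/64, limited by registers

registers: 1 block
shared memory: no limit (kernel uses none)
warps: 7 blocks
blocks: 8 blocks

Answer: 1 block, 9 active warps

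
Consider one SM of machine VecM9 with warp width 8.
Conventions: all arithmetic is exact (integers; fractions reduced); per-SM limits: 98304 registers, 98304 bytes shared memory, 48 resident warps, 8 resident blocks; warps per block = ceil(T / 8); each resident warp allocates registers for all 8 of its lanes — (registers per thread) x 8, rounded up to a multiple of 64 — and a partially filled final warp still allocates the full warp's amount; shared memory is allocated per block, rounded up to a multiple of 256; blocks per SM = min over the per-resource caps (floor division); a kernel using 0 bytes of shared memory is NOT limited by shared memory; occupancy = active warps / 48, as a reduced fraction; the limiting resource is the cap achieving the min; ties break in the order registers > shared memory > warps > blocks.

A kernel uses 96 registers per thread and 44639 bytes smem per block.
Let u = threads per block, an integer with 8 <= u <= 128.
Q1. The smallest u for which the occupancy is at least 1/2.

Answer: u = 89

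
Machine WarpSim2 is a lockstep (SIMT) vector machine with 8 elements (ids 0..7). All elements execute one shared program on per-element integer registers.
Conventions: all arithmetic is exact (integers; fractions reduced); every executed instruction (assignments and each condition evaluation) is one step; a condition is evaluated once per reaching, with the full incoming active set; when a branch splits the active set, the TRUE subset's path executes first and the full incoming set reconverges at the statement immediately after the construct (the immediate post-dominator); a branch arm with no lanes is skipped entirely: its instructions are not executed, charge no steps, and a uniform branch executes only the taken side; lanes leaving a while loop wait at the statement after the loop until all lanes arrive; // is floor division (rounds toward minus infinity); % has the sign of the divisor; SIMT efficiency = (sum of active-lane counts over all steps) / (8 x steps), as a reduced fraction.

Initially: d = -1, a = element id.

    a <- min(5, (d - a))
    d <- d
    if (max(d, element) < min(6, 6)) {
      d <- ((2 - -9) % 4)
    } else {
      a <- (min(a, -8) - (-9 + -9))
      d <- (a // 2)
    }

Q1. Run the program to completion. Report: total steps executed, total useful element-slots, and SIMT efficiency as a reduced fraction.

Answer: 6 steps, 34 useful, 17/24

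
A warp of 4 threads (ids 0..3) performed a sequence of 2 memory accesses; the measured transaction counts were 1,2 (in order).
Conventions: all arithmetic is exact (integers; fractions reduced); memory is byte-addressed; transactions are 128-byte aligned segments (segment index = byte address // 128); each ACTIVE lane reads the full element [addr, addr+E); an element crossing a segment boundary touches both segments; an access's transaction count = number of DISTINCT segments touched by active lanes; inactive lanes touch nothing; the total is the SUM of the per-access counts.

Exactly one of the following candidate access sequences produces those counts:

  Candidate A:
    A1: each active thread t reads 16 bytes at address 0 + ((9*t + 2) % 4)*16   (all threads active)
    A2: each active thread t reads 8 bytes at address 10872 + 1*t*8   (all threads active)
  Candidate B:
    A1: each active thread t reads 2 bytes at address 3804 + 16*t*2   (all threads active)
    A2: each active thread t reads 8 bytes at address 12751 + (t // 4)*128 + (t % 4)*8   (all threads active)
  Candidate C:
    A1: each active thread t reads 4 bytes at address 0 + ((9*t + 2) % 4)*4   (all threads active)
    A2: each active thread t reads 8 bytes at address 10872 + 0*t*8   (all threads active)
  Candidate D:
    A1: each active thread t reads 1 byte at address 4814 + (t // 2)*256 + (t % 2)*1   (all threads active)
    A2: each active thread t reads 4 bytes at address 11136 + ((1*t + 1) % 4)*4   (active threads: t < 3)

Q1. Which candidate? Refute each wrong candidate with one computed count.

B: A1 gives 2 transactions, not 1
C: A2 gives 1 transaction, not 2
D: A1 gives 2 transactions, not 1
A: all counts match (1,2)

Answer: A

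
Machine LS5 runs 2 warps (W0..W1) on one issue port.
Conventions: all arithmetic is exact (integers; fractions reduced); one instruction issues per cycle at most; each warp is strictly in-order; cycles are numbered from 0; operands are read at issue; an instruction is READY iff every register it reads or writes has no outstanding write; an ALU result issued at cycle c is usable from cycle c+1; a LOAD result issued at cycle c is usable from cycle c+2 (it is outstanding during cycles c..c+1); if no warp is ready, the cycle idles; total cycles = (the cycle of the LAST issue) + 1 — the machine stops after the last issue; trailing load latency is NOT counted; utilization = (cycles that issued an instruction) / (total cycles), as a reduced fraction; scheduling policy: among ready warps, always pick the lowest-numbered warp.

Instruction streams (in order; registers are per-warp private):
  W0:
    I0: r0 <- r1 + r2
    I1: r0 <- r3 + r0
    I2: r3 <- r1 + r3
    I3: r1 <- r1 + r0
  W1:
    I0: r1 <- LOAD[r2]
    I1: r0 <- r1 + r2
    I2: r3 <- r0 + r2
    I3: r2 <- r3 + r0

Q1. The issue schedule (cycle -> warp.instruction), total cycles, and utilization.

cycle 0: W0.I0
cycle 1: W0.I1
cycle 2: W0.I2
cycle 3: W0.I3
cycle 4: W1.I0
cycle 5: idle
cycle 6: W1.I1
cycle 7: W1.I2
cycle 8: W1.I3

Answer: 9 cycles, utilization 8/9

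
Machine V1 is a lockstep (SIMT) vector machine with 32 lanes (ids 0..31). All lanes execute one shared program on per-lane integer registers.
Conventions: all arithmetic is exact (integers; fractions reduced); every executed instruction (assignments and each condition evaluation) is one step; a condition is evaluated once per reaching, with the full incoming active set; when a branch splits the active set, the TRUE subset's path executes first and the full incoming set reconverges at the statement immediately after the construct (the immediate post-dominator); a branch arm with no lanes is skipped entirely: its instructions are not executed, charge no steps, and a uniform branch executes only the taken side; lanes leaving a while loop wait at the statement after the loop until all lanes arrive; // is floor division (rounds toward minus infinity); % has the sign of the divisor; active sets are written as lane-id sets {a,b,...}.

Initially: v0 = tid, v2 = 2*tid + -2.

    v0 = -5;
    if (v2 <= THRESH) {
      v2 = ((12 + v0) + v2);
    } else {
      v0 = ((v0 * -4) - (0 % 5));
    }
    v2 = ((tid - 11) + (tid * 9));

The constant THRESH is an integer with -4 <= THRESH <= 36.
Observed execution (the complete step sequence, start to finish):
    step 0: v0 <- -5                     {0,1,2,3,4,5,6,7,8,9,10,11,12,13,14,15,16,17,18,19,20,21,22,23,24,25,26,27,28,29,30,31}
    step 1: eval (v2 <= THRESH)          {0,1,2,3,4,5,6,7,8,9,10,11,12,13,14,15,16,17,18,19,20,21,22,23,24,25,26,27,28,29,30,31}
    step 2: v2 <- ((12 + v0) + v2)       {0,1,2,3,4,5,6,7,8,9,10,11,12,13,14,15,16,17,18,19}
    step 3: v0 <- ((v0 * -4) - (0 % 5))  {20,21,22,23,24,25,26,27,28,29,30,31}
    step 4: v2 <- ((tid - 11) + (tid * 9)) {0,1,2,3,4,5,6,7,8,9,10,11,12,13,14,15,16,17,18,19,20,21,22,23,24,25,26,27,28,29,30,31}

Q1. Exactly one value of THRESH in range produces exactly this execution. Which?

Answer: THRESH = 36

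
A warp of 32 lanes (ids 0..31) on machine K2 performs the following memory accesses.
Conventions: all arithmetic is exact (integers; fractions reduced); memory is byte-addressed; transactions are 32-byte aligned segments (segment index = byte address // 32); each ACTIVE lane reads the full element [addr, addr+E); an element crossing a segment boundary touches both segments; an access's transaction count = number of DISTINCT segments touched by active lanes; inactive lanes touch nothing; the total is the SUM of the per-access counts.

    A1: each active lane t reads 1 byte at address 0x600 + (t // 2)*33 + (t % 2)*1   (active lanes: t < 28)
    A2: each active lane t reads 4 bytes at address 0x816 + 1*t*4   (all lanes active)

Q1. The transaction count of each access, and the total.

A1: 14 transactions
A2: 5 transactions

Answer: 14,5; total 19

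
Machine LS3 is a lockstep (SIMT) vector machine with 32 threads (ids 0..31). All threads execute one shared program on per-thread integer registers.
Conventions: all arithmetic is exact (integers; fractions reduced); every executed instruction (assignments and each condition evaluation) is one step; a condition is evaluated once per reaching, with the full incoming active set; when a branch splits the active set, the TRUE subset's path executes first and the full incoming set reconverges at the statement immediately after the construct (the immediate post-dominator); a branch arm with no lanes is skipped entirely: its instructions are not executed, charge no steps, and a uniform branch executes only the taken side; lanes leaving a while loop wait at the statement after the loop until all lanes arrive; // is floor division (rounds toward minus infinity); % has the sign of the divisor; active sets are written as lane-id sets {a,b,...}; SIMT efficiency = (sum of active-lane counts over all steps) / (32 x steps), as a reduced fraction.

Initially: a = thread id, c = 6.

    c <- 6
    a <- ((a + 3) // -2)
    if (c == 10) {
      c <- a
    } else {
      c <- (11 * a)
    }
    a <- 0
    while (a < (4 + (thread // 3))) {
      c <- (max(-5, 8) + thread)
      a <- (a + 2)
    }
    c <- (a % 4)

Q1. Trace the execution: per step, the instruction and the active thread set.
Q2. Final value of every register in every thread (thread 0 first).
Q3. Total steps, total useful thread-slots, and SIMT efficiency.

step 0: c <- 6                       {0,1,2,3,4,5,6,7,8,9,10,11,12,13,14,15,16,17,18,19,20,21,22,23,24,25,26,27,28,29,30,31}
step 1: a <- ((a + 3) // -2)         {0,1,2,3,4,5,6,7,8,9,10,11,12,13,14,15,16,17,18,19,20,21,22,23,24,25,26,27,28,29,30,31}
step 2: eval (c == 10)               {0,1,2,3,4,5,6,7,8,9,10,11,12,13,14,15,16,17,18,19,20,21,22,23,24,25,26,27,28,29,30,31}
step 3: c <- (11 * a)                {0,1,2,3,4,5,6,7,8,9,10,11,12,13,14,15,16,17,18,19,20,21,22,23,24,25,26,27,28,29,30,31}
step 4: a <- 0                       {0,1,2,3,4,5,6,7,8,9,10,11,12,13,14,15,16,17,18,19,20,21,22,23,24,25,26,27,28,29,30,31}
step 5: eval (a < (4 + (thread // 3))) {0,1,2,3,4,5,6,7,8,9,10,11,12,13,14,15,16,17,18,19,20,21,22,23,24,25,26,27,28,29,30,31}
step 6: c <- (max(-5, 8) + thread)   {0,1,2,3,4,5,6,7,8,9,10,11,12,13,14,15,16,17,18,19,20,21,22,23,24,25,26,27,28,29,30,31}
step 7: a <- (a + 2)                 {0,1,2,3,4,5,6,7,8,9,10,11,12,13,14,15,16,17,18,19,20,21,22,23,24,25,26,27,28,29,30,31}
step 8: eval (a < (4 + (thread // 3))) {0,1,2,3,4,5,6,7,8,9,10,11,12,13,14,15,16,17,18,19,20,21,22,23,24,25,26,27,28,29,30,31}
step 9: c <- (max(-5, 8) + thread)   {0,1,2,3,4,5,6,7,8,9,10,11,12,13,14,15,16,17,18,19,20,21,22,23,24,25,26,27,28,29,30,31}
step 10: a <- (a + 2)                 {0,1,2,3,4,5,6,7,8,9,10,11,12,13,14,15,16,17,18,19,20,21,22,23,24,25,26,27,28,29,30,31}
step 11: eval (a < (4 + (thread // 3))) {0,1,2,3,4,5,6,7,8,9,10,11,12,13,14,15,16,17,18,19,20,21,22,23,24,25,26,27,28,29,30,31}
step 12: c <- (max(-5, 8) + thread)   {3,4,5,6,7,8,9,10,11,12,13,14,15,16,17,18,19,20,21,22,23,24,25,26,27,28,29,30,31}
step 13: a <- (a + 2)                 {3,4,5,6,7,8,9,10,11,12,13,14,15,16,17,18,19,20,21,22,23,24,25,26,27,28,29,30,31}
step 14: eval (a < (4 + (thread // 3))) {3,4,5,6,7,8,9,10,11,12,13,14,15,16,17,18,19,20,21,22,23,24,25,26,27,28,29,30,31}
step 15: c <- (max(-5, 8) + thread)   {9,10,11,12,13,14,15,16,17,18,19,20,21,22,23,24,25,26,27,28,29,30,31}
step 16: a <- (a + 2)                 {9,10,11,12,13,14,15,16,17,18,19,20,21,22,23,24,25,26,27,28,29,30,31}
step 17: eval (a < (4 + (thread // 3))) {9,10,11,12,13,14,15,16,17,18,19,20,21,22,23,24,25,26,27,28,29,30,31}
step 18: c <- (max(-5, 8) + thread)   {15,16,17,18,19,20,21,22,23,24,25,26,27,28,29,30,31}
step 19: a <- (a + 2)                 {15,16,17,18,19,20,21,22,23,24,25,26,27,28,29,30,31}
step 20: eval (a < (4 + (thread // 3))) {15,16,17,18,19,20,21,22,23,24,25,26,27,28,29,30,31}
step 21: c <- (max(-5, 8) + thread)   {21,22,23,24,25,26,27,28,29,30,31}
step 22: a <- (a + 2)                 {21,22,23,24,25,26,27,28,29,30,31}
step 23: eval (a < (4 + (thread // 3))) {21,22,23,24,25,26,27,28,29,30,31}
step 24: c <- (max(-5, 8) + thread)   {27,28,29,30,31}
step 25: a <- (a + 2)                 {27,28,29,30,31}
step 26: eval (a < (4 + (thread // 3))) {27,28,29,30,31}
step 27: c <- (a % 4)                 {0,1,2,3,4,5,6,7,8,9,10,11,12,13,14,15,16,17,18,19,20,21,22,23,24,25,26,27,28,29,30,31}

Answer: 28 steps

a: 4,4,4,6,6,6,6,6,6,8,8,8,8,8,8,10,10,10,10,10,10,12,12,12,12,12,12,14,14,14,14,14
c: 0,0,0,2,2,2,2,2,2,0,0,0,0,0,0,2,2,2,2,2,2,0,0,0,0,0,0,2,2,2,2,2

steps = 28; useful = 671; efficiency = 671/896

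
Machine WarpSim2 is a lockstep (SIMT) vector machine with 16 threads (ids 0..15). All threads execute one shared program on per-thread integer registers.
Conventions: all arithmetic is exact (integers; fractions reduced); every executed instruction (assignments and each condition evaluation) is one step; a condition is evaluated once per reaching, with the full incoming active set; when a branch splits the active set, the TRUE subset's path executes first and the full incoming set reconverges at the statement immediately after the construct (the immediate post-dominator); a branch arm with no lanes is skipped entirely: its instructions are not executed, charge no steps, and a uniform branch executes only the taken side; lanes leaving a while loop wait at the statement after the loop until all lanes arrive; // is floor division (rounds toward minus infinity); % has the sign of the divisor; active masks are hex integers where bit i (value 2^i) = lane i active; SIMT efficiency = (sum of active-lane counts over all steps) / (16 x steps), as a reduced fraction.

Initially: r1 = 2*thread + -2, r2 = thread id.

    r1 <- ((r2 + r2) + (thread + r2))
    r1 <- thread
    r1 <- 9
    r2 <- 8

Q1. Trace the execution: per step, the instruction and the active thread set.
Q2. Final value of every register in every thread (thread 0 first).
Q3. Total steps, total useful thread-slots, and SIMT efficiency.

step 0: r1 <- ((r2 + r2) + (thread + r2)) 0xffff
step 1: r1 <- thread                 0xffff
step 2: r1 <- 9                      0xffff
step 3: r2 <- 8                      0xffff

Answer: 4 steps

r1: 9,9,9,9,9,9,9,9,9,9,9,9,9,9,9,9
r2: 8,8,8,8,8,8,8,8,8,8,8,8,8,8,8,8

steps = 4; useful = 64; efficiency = 64/64 = 1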